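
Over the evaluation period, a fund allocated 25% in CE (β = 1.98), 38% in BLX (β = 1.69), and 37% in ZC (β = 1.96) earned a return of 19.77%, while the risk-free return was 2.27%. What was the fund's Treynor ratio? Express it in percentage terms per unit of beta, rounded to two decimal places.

β_P = 0.25×1.98 + 0.38×1.69 + 0.37×1.96 = 1.8624
Treynor = (R_P − R_f) / β_P = (19.77% − 2.27%) / 1.8624 = 17.50% / 1.8624 = 9.40%

9.40%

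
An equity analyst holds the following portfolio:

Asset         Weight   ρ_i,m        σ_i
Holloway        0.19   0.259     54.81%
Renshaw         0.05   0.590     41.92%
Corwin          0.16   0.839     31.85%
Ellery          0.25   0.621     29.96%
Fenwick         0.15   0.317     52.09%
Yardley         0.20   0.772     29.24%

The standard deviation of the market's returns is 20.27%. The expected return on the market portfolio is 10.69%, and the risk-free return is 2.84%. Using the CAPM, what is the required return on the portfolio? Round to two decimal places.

10.53%

β_Holloway = 0.259 × 54.81% / 20.27% = 0.7003
β_Renshaw = 0.590 × 41.92% / 20.27% = 1.2202
β_Corwin = 0.839 × 31.85% / 20.27% = 1.3183
β_Ellery = 0.621 × 29.96% / 20.27% = 0.9179
β_Fenwick = 0.317 × 52.09% / 20.27% = 0.8146
β_Yardley = 0.772 × 29.24% / 20.27% = 1.1136
β_P = Σ w_i β_i = 0.19×0.7003 + 0.05×1.2202 + 0.16×1.3183 + 0.25×0.9179 + 0.15×0.8146 + 0.20×1.1136 = 0.9794
MRP = 10.69% − 2.84% = 7.85%
E(R_P) = R_f + β_P × MRP = 2.84% + 0.9794 × 7.85% = 10.53%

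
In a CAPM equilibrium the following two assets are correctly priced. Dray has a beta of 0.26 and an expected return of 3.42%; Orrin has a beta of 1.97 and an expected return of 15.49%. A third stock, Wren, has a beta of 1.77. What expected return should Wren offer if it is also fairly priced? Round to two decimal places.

14.08%

MRP (SML slope) = (15.49% − 3.42%) / (1.97 − 0.26) = 12.07% / 1.71 = 7.0585%
R_f (intercept) = 3.42% − 0.26 × 7.0585% = 1.5848%
E(R_Wren) = R_f + β × MRP = 1.5848% + 1.77 × 7.0585% = 14.08%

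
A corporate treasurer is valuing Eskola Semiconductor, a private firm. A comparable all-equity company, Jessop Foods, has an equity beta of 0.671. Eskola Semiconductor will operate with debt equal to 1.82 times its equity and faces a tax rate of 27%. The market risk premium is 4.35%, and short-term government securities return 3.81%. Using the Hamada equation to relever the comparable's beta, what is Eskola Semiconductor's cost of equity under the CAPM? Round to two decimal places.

β_L = β_U × [1 + (1 − t)(D/E)] = 0.671 × [1 + (1 − 0.27) × 1.82]
    = 0.671 × [1 + 0.73 × 1.82] = 0.671 × 2.3286 = 1.5625
E(R) = R_f + β_L × MRP = 3.81% + 1.5625 × 4.35% = 10.61%

10.61%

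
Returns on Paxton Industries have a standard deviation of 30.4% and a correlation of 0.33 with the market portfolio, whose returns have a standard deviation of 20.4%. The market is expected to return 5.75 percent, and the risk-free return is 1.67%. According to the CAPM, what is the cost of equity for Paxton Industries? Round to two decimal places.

β = ρ × σ_i / σ_m = 0.33 × 30.4% / 20.4% = 0.4918
MRP = 5.75% − 1.67% = 4.08%
E(R) = 1.67% + 0.4918 × 4.08% = 3.68%

3.68%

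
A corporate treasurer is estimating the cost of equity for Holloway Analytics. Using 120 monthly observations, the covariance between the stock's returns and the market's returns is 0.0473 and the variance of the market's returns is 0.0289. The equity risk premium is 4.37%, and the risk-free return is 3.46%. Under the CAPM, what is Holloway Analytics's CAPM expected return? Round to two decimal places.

10.61%

β = Cov(R_i, R_m) / Var(R_m) = 0.0473 / 0.0289 = 1.6367
E(R) = R_f + β × MRP = 3.46% + 1.6367 × 4.37% = 10.61%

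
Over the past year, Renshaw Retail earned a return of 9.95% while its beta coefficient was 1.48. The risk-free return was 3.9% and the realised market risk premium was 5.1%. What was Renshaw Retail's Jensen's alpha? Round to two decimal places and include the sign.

CAPM benchmark = R_f + β(R_m − R_f) = 3.9% + 1.48 × 5.1% = 11.4480%
α = actual − benchmark = 9.95% − 11.4480% = -1.50%

-1.50%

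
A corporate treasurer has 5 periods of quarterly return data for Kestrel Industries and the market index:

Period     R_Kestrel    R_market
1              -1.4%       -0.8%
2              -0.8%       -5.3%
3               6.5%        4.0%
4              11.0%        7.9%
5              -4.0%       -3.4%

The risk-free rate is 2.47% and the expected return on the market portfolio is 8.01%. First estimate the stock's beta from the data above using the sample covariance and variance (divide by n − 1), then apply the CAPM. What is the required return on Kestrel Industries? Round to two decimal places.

8.43%

Mean R_i = (-1.4 − 0.8 + 6.5 + 11.0 − 4.0) / 5 = 2.2600%
Mean R_m = (-0.8 − 5.3 + 4.0 + 7.9 − 3.4) / 5 = 0.4800%
Σ(R_i − R̄_i)(R_m − R̄_m) = 126.4360  ⇒  Cov = 126.4360 / 4 = 31.6090
Σ(R_m − R̄_m)² = 117.5480  ⇒  Var(R_m) = 117.5480 / 4 = 29.3870
β = Cov / Var(R_m) = 31.6090 / 29.3870 = 1.0756
MRP = 8.01% − 2.47% = 5.54%
E(R) = R_f + β × MRP = 2.47% + 1.0756 × 5.54% = 8.43%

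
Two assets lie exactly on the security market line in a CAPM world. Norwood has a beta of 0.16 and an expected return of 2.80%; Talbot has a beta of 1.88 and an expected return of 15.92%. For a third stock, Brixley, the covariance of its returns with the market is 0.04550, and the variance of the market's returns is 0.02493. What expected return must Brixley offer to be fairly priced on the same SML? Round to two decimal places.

MRP = (15.92% − 2.80%) / (1.88 − 0.16) = 7.6279%
R_f = 2.80% − 0.16 × 7.6279% = 1.5795%
β_Brixley = Cov / Var(R_m) = 0.04550 / 0.02493 = 1.8251
E(R_Brixley) = R_f + β × MRP = 1.5795% + 1.8251 × 7.6279% = 15.50%

15.50%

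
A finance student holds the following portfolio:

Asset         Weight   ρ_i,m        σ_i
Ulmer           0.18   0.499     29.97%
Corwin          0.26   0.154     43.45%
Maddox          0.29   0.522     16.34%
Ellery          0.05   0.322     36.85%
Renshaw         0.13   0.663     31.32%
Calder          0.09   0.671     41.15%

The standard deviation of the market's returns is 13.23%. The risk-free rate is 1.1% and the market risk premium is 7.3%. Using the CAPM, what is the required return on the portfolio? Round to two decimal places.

β_Ulmer = 0.499 × 29.97% / 13.23% = 1.1304
β_Corwin = 0.154 × 43.45% / 13.23% = 0.5058
β_Maddox = 0.522 × 16.34% / 13.23% = 0.6447
β_Ellery = 0.322 × 36.85% / 13.23% = 0.8969
β_Renshaw = 0.663 × 31.32% / 13.23% = 1.5696
β_Calder = 0.671 × 41.15% / 13.23% = 2.0870
β_P = Σ w_i β_i = 0.18×1.1304 + 0.26×0.5058 + 0.29×0.6447 + 0.05×0.8969 + 0.13×1.5696 + 0.09×2.0870 = 0.9587
E(R_P) = R_f + β_P × MRP = 1.1% + 0.9587 × 7.3% = 8.10%

8.10%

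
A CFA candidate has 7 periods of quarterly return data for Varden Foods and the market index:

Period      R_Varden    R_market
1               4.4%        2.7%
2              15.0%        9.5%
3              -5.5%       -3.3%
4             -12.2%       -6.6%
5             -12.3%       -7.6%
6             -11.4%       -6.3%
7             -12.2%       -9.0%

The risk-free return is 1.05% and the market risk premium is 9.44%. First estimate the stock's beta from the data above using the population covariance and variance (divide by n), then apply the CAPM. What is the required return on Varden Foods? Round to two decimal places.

16.01%

Mean R_i = (4.4 + 15.0 − 5.5 − 12.2 − 12.3 − 11.4 − 12.2) / 7 = -4.8857%
Mean R_m = (2.7 + 9.5 − 3.3 − 6.6 − 7.6 − 6.3 − 9.0) / 7 = -2.9429%
Σ(R_i − R̄_i)(R_m − R̄_m) = 427.5043  ⇒  Cov = 427.5043 / 7 = 61.0720
Σ(R_m − R̄_m)² = 269.8171  ⇒  Var(R_m) = 269.8171 / 7 = 38.5453
β = Cov / Var(R_m) = 61.0720 / 38.5453 = 1.5844
E(R) = R_f + β × MRP = 1.05% + 1.5844 × 9.44% = 16.01%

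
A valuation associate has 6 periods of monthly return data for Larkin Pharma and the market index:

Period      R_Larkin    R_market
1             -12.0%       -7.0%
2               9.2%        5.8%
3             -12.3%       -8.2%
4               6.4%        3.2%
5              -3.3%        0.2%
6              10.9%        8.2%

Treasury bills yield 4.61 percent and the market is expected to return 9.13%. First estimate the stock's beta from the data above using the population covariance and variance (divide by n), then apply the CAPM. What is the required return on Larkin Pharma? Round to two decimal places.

11.55%

Mean R_i = (-12.0 + 9.2 − 12.3 + 6.4 − 3.3 + 10.9) / 6 = -0.1833%
Mean R_m = (-7.0 + 5.8 − 8.2 + 3.2 + 0.2 + 8.2) / 6 = 0.3667%
Σ(R_i − R̄_i)(R_m − R̄_m) = 347.8233  ⇒  Cov = 347.8233 / 6 = 57.9706
Σ(R_m − R̄_m)² = 226.5933  ⇒  Var(R_m) = 226.5933 / 6 = 37.7656
β = Cov / Var(R_m) = 57.9706 / 37.7656 = 1.5350
MRP = 9.13% − 4.61% = 4.52%
E(R) = R_f + β × MRP = 4.61% + 1.5350 × 4.52% = 11.55%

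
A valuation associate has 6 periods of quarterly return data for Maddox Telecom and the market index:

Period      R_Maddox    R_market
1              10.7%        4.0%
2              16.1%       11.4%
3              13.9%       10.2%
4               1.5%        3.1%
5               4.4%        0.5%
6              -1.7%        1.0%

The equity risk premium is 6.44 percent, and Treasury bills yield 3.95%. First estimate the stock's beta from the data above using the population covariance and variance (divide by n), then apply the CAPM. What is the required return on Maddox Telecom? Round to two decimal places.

Mean R_i = (10.7 + 16.1 + 13.9 + 1.5 + 4.4 − 1.7) / 6 = 7.4833%
Mean R_m = (4.0 + 11.4 + 10.2 + 3.1 + 0.5 + 1.0) / 6 = 5.0333%
Σ(R_i − R̄_i)(R_m − R̄_m) = 147.2733  ⇒  Cov = 147.2733 / 6 = 24.5456
Σ(R_m − R̄_m)² = 108.8533  ⇒  Var(R_m) = 108.8533 / 6 = 18.1422
β = Cov / Var(R_m) = 24.5456 / 18.1422 = 1.3530
E(R) = R_f + β × MRP = 3.95% + 1.3530 × 6.44% = 12.66%

12.66%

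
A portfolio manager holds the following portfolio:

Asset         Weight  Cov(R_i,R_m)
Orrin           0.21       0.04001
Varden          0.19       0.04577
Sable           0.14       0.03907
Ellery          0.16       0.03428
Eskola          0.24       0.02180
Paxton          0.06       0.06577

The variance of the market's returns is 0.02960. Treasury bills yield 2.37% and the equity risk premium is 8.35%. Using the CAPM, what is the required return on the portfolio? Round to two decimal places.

β_Orrin = 0.04001 / 0.02960 = 1.3517
β_Varden = 0.04577 / 0.02960 = 1.5463
β_Sable = 0.03907 / 0.02960 = 1.3199
β_Ellery = 0.03428 / 0.02960 = 1.1581
β_Eskola = 0.02180 / 0.02960 = 0.7365
β_Paxton = 0.06577 / 0.02960 = 2.2220
β_P = Σ w_i β_i = 0.21×1.3517 + 0.19×1.5463 + 0.14×1.3199 + 0.16×1.1581 + 0.24×0.7365 + 0.06×2.2220 = 1.2578
E(R_P) = R_f + β_P × MRP = 2.37% + 1.2578 × 8.35% = 12.87%

12.87%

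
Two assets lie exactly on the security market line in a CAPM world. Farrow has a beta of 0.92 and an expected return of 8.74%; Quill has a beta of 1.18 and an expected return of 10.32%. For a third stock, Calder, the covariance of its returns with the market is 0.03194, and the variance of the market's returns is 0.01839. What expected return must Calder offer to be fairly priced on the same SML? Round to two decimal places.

MRP = (10.32% − 8.74%) / (1.18 − 0.92) = 6.0769%
R_f = 8.74% − 0.92 × 6.0769% = 3.1493%
β_Calder = Cov / Var(R_m) = 0.03194 / 0.01839 = 1.7368
E(R_Calder) = R_f + β × MRP = 3.1493% + 1.7368 × 6.0769% = 13.70%

13.70%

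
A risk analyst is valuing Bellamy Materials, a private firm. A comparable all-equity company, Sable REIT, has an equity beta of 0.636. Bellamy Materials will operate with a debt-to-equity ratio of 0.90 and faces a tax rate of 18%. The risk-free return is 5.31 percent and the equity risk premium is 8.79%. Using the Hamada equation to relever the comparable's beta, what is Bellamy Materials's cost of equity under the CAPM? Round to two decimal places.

15.03%

β_L = β_U × [1 + (1 − t)(D/E)] = 0.636 × [1 + (1 − 0.18) × 0.90]
    = 0.636 × [1 + 0.82 × 0.90] = 0.636 × 1.7380 = 1.1054
E(R) = R_f + β_L × MRP = 5.31% + 1.1054 × 8.79% = 15.03%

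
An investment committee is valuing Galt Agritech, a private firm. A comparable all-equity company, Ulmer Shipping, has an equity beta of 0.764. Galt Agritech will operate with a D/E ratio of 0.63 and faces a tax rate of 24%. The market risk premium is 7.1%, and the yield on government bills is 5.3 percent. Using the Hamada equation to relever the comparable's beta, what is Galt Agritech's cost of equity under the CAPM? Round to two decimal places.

β_L = β_U × [1 + (1 − t)(D/E)] = 0.764 × [1 + (1 − 0.24) × 0.63]
    = 0.764 × [1 + 0.76 × 0.63] = 0.764 × 1.4788 = 1.1298
E(R) = R_f + β_L × MRP = 5.3% + 1.1298 × 7.1% = 13.32%

13.32%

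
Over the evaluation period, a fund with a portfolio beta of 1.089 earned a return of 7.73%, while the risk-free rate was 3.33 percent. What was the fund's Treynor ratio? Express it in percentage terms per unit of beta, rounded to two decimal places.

Treynor = (R_P − R_f) / β_P = (7.73% − 3.33%) / 1.0890 = 4.40% / 1.0890 = 4.04%

4.04%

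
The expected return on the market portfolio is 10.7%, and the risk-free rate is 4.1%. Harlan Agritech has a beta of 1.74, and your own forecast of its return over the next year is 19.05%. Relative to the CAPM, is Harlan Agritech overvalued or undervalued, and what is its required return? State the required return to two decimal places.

Undervalued; required return 15.58%

MRP = 10.7% − 4.1% = 6.60%
Required return = R_f + β·MRP = 4.1% + 1.74 × 6.6% = 15.58%
Forecast 19.05% > required 15.58% → the stock plots above the SML → undervalued.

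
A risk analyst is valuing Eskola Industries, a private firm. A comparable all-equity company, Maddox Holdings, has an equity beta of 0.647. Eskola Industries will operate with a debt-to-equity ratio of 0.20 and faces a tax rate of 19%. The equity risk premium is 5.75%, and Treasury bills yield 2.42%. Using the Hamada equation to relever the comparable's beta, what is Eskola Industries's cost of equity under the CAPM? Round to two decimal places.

β_L = β_U × [1 + (1 − t)(D/E)] = 0.647 × [1 + (1 − 0.19) × 0.20]
    = 0.647 × [1 + 0.81 × 0.20] = 0.647 × 1.1620 = 0.7518
E(R) = R_f + β_L × MRP = 2.42% + 0.7518 × 5.75% = 6.74%

6.74%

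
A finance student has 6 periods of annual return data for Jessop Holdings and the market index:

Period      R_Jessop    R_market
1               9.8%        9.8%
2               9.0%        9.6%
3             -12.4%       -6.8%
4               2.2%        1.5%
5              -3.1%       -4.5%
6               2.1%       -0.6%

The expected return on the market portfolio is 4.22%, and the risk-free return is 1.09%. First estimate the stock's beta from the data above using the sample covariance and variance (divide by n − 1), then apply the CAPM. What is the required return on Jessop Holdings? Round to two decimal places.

4.57%

Mean R_i = (9.8 + 9.0 − 12.4 + 2.2 − 3.1 + 2.1) / 6 = 1.2667%
Mean R_m = (9.8 + 9.6 − 6.8 + 1.5 − 4.5 − 0.6) / 6 = 1.5000%
Σ(R_i − R̄_i)(R_m − R̄_m) = 271.3500  ⇒  Cov = 271.3500 / 5 = 54.2700
Σ(R_m − R̄_m)² = 243.8000  ⇒  Var(R_m) = 243.8000 / 5 = 48.7600
β = Cov / Var(R_m) = 54.2700 / 48.7600 = 1.1130
MRP = 4.22% − 1.09% = 3.13%
E(R) = R_f + β × MRP = 1.09% + 1.1130 × 3.13% = 4.57%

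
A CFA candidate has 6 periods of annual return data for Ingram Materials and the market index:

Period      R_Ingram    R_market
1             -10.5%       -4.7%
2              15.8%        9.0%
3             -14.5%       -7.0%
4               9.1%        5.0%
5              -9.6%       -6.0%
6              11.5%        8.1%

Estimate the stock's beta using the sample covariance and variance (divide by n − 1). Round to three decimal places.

1.771

Mean R_i = (-10.5 + 15.8 − 14.5 + 9.1 − 9.6 + 11.5) / 6 = 0.3000%
Mean R_m = (-4.7 + 9.0 − 7.0 + 5.0 − 6.0 + 8.1) / 6 = 0.7333%
Σ(R_i − R̄_i)(R_m − R̄_m) = 487.9800  ⇒  Cov = 487.9800 / 5 = 97.5960
Σ(R_m − R̄_m)² = 275.4733  ⇒  Var(R_m) = 275.4733 / 5 = 55.0947
β = Cov / Var(R_m) = 97.5960 / 55.0947 = 1.7714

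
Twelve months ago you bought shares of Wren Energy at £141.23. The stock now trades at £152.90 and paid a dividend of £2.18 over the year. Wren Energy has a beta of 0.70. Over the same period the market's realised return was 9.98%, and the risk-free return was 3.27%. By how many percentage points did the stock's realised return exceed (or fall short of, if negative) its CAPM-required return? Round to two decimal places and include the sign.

+1.84%

Realised HPR = (P1 + D1 − P0) / P0 = (152.90 + 2.18 − 141.23) / 141.23 = 13.85 / 141.23 = 9.8067%
MRP = 9.98% − 3.27% = 6.71%
CAPM required = R_f + β·MRP = 3.27% + 0.70 × 6.71% = 7.9670%
α = realised − required = 9.8067% − 7.9670% = +1.84%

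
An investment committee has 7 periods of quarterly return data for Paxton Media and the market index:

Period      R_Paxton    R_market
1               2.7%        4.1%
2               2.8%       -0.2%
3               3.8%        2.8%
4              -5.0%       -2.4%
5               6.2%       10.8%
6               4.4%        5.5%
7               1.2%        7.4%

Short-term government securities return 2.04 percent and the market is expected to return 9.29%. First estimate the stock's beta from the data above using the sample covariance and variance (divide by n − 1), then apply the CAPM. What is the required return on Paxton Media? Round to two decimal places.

Mean R_i = (2.7 + 2.8 + 3.8 − 5.0 + 6.2 + 4.4 + 1.2) / 7 = 2.3000%
Mean R_m = (4.1 − 0.2 + 2.8 − 2.4 + 10.8 + 5.5 + 7.4) / 7 = 4.0000%
Σ(R_i − R̄_i)(R_m − R̄_m) = 68.7900  ⇒  Cov = 68.7900 / 6 = 11.4650
Σ(R_m − R̄_m)² = 120.1000  ⇒  Var(R_m) = 120.1000 / 6 = 20.0167
β = Cov / Var(R_m) = 11.4650 / 20.0167 = 0.5728
MRP = 9.29% − 2.04% = 7.25%
E(R) = R_f + β × MRP = 2.04% + 0.5728 × 7.25% = 6.19%

6.19%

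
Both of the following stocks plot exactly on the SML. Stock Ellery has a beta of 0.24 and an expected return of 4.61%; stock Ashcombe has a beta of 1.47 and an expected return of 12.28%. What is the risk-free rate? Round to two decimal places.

Both satisfy E(R) = R_f + β·MRP, so the slope of the SML is
MRP = (12.28% − 4.61%) / (1.47 − 0.24) = 7.67% / 1.23 = 6.2358%
R_f = E(R_Ellery) − β_Ellery·MRP = 4.61% − 0.24 × 6.2358% = 3.1134%

3.11%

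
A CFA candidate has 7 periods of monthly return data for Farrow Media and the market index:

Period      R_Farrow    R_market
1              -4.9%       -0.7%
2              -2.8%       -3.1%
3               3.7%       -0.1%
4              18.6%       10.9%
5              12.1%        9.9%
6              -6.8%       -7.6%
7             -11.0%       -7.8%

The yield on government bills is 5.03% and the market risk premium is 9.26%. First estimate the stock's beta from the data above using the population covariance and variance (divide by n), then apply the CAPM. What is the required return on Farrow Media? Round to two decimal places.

17.63%

Mean R_i = (-4.9 − 2.8 + 3.7 + 18.6 + 12.1 − 6.8 − 11.0) / 7 = 1.2714%
Mean R_m = (-0.7 − 3.1 − 0.1 + 10.9 + 9.9 − 7.6 − 7.8) / 7 = 0.2143%
Σ(R_i − R̄_i)(R_m − R̄_m) = 469.8429  ⇒  Cov = 469.8429 / 7 = 67.1204
Σ(R_m − R̄_m)² = 345.2086  ⇒  Var(R_m) = 345.2086 / 7 = 49.3155
β = Cov / Var(R_m) = 67.1204 / 49.3155 = 1.3610
E(R) = R_f + β × MRP = 5.03% + 1.3610 × 9.26% = 17.63%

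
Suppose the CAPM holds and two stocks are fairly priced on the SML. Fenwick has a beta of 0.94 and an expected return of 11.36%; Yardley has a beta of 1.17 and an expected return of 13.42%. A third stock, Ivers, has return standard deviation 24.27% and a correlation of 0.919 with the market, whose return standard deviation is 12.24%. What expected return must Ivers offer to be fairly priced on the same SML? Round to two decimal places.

MRP = (13.42% − 11.36%) / (1.17 − 0.94) = 8.9565%
R_f = 11.36% − 0.94 × 8.9565% = 2.9409%
β_Ivers = ρ·σ_i/σ_m = 0.919 × 24.27 / 12.24 = 1.8222
E(R_Ivers) = R_f + β × MRP = 2.9409% + 1.8222 × 8.9565% = 19.26%

19.26%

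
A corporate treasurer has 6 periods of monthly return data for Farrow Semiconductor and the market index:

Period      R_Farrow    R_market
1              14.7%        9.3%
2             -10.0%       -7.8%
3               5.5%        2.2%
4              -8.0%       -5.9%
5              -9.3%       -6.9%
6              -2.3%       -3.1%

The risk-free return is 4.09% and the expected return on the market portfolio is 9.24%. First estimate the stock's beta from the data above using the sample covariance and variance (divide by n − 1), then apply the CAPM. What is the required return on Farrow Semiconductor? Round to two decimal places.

Mean R_i = (14.7 − 10.0 + 5.5 − 8.0 − 9.3 − 2.3) / 6 = -1.5667%
Mean R_m = (9.3 − 7.8 + 2.2 − 5.9 − 6.9 − 3.1) / 6 = -2.0333%
Σ(R_i − R̄_i)(R_m − R̄_m) = 326.1967  ⇒  Cov = 326.1967 / 5 = 65.2393
Σ(R_m − R̄_m)² = 219.3933  ⇒  Var(R_m) = 219.3933 / 5 = 43.8787
β = Cov / Var(R_m) = 65.2393 / 43.8787 = 1.4868
MRP = 9.24% − 4.09% = 5.15%
E(R) = R_f + β × MRP = 4.09% + 1.4868 × 5.15% = 11.75%

11.75%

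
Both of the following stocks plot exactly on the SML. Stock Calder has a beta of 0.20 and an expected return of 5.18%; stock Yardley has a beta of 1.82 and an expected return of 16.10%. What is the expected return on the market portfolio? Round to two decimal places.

Both satisfy E(R) = R_f + β·MRP, so the slope of the SML is
MRP = (16.10% − 5.18%) / (1.82 − 0.20) = 10.92% / 1.62 = 6.7407%
R_f = E(R_Calder) − β_Calder·MRP = 5.18% − 0.20 × 6.7407% = 3.8319%
E(R_m) = R_f + MRP = 3.8319% + 6.7407% = 10.57%

10.57%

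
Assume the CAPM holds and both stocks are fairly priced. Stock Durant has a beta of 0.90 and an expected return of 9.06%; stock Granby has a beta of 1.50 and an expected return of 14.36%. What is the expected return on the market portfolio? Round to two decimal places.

9.94%

Both satisfy E(R) = R_f + β·MRP, so the slope of the SML is
MRP = (14.36% − 9.06%) / (1.50 − 0.90) = 5.30% / 0.60 = 8.8333%
R_f = E(R_Durant) − β_Durant·MRP = 9.06% − 0.90 × 8.8333% = 1.1100%
E(R_m) = R_f + MRP = 1.1100% + 8.8333% = 9.94%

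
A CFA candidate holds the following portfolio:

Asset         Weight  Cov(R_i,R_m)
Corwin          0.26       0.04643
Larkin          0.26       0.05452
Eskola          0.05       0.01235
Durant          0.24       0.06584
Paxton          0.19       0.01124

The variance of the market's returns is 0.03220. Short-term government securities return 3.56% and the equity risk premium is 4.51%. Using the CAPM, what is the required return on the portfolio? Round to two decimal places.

9.84%

β_Corwin = 0.04643 / 0.03220 = 1.4419
β_Larkin = 0.05452 / 0.03220 = 1.6932
β_Eskola = 0.01235 / 0.03220 = 0.3835
β_Durant = 0.06584 / 0.03220 = 2.0447
β_Paxton = 0.01124 / 0.03220 = 0.3491
β_P = Σ w_i β_i = 0.26×1.4419 + 0.26×1.6932 + 0.05×0.3835 + 0.24×2.0447 + 0.19×0.3491 = 1.3914
E(R_P) = R_f + β_P × MRP = 3.56% + 1.3914 × 4.51% = 9.84%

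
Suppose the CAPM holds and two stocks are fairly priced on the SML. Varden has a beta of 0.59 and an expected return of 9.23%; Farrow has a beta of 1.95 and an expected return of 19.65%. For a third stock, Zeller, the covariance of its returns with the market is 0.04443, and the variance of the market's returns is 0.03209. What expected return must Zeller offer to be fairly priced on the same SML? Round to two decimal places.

15.32%

MRP = (19.65% − 9.23%) / (1.95 − 0.59) = 7.6618%
R_f = 9.23% − 0.59 × 7.6618% = 4.7095%
β_Zeller = Cov / Var(R_m) = 0.04443 / 0.03209 = 1.3845
E(R_Zeller) = R_f + β × MRP = 4.7095% + 1.3845 × 7.6618% = 15.32%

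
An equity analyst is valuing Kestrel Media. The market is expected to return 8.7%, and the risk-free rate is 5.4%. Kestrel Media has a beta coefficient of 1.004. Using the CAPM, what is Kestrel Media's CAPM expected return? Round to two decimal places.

8.71%

Market risk premium = E(R_m) − R_f = 8.7% − 5.4% = 3.30%
E(R) = R_f + β × MRP = 5.4% + 1.004 × 3.3% = 8.71%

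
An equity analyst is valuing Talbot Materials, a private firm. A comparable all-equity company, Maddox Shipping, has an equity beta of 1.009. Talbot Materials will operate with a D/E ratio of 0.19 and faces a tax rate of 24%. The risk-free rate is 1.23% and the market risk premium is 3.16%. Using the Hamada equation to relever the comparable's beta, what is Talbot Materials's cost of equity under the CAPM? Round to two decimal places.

4.88%

β_L = β_U × [1 + (1 − t)(D/E)] = 1.009 × [1 + (1 − 0.24) × 0.19]
    = 1.009 × [1 + 0.76 × 0.19] = 1.009 × 1.1444 = 1.1547
E(R) = R_f + β_L × MRP = 1.23% + 1.1547 × 3.16% = 4.88%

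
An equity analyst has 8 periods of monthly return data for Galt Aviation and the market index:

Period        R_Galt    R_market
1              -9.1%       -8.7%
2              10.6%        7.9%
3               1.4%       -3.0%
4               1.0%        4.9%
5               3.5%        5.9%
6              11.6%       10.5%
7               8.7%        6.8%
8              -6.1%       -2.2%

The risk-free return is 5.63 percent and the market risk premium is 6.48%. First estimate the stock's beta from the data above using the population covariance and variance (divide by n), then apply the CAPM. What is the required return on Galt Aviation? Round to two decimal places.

12.38%

Mean R_i = (-9.1 + 10.6 + 1.4 + 1.0 + 3.5 + 11.6 + 8.7 − 6.1) / 8 = 2.7000%
Mean R_m = (-8.7 + 7.9 − 3.0 + 4.9 + 5.9 + 10.5 + 6.8 − 2.2) / 8 = 2.7625%
Σ(R_i − R̄_i)(R_m − R̄_m) = 318.9700  ⇒  Cov = 318.9700 / 8 = 39.8713
Σ(R_m − R̄_m)² = 306.1988  ⇒  Var(R_m) = 306.1988 / 8 = 38.2749
β = Cov / Var(R_m) = 39.8713 / 38.2749 = 1.0417
E(R) = R_f + β × MRP = 5.63% + 1.0417 × 6.48% = 12.38%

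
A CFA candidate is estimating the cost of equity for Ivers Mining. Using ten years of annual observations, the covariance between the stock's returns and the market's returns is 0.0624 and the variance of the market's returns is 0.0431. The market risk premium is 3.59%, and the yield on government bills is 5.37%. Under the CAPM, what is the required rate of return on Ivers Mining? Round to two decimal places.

10.57%

β = Cov(R_i, R_m) / Var(R_m) = 0.0624 / 0.0431 = 1.4478
E(R) = R_f + β × MRP = 5.37% + 1.4478 × 3.59% = 10.57%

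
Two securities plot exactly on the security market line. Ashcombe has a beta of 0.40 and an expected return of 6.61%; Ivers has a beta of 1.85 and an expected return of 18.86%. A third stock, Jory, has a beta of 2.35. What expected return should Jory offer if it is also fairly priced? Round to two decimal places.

23.08%

MRP (SML slope) = (18.86% − 6.61%) / (1.85 − 0.40) = 12.25% / 1.45 = 8.4483%
R_f (intercept) = 6.61% − 0.40 × 8.4483% = 3.2307%
E(R_Jory) = R_f + β × MRP = 3.2307% + 2.35 × 8.4483% = 23.08%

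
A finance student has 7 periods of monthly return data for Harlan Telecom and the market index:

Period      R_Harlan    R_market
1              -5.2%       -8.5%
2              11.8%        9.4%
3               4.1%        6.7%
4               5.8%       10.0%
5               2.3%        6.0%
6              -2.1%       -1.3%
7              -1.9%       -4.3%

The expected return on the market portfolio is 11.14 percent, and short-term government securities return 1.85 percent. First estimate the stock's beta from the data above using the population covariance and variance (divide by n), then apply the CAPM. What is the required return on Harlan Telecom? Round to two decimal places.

Mean R_i = (-5.2 + 11.8 + 4.1 + 5.8 + 2.3 − 2.1 − 1.9) / 7 = 2.1143%
Mean R_m = (-8.5 + 9.4 + 6.7 + 10.0 + 6.0 − 1.3 − 4.3) / 7 = 2.5714%
Σ(R_i − R̄_i)(R_m − R̄_m) = 227.2329  ⇒  Cov = 227.2329 / 7 = 32.4618
Σ(R_m − R̄_m)² = 315.3943  ⇒  Var(R_m) = 315.3943 / 7 = 45.0563
β = Cov / Var(R_m) = 32.4618 / 45.0563 = 0.7205
MRP = 11.14% − 1.85% = 9.29%
E(R) = R_f + β × MRP = 1.85% + 0.7205 × 9.29% = 8.54%

8.54%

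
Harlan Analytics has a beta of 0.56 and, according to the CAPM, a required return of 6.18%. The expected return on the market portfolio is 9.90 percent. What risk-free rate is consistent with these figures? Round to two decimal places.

E(R) = R_f + β(E(R_m) − R_f) = R_f(1 − β) + β·E(R_m)
6.18% = R_f × (1 − 0.56) + 0.56 × 9.90%
6.18% = R_f × 0.44 + 5.5440%
R_f = (6.18% − 5.5440%) / 0.44 = 1.45%

1.45%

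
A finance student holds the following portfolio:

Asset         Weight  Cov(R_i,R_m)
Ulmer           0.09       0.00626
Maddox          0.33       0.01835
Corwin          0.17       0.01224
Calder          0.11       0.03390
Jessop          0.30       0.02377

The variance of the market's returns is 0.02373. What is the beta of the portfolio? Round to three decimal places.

β_Ulmer = 0.00626 / 0.02373 = 0.2638
β_Maddox = 0.01835 / 0.02373 = 0.7733
β_Corwin = 0.01224 / 0.02373 = 0.5158
β_Calder = 0.03390 / 0.02373 = 1.4286
β_Jessop = 0.02377 / 0.02373 = 1.0017
β_P = Σ w_i β_i = 0.09×0.2638 + 0.33×0.7733 + 0.17×0.5158 + 0.11×1.4286 + 0.30×1.0017 = 0.8243

0.824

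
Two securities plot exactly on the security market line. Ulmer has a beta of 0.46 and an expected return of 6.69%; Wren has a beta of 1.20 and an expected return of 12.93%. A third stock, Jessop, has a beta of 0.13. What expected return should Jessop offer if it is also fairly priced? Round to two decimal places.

3.91%

MRP (SML slope) = (12.93% − 6.69%) / (1.20 − 0.46) = 6.24% / 0.74 = 8.4324%
R_f (intercept) = 6.69% − 0.46 × 8.4324% = 2.8111%
E(R_Jessop) = R_f + β × MRP = 2.8111% + 0.13 × 8.4324% = 3.91%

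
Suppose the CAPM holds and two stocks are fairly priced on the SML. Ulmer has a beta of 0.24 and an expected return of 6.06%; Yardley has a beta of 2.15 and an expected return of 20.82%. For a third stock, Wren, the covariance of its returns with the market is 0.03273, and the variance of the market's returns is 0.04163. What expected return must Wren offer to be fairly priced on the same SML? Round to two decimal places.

MRP = (20.82% − 6.06%) / (2.15 − 0.24) = 7.7277%
R_f = 6.06% − 0.24 × 7.7277% = 4.2054%
β_Wren = Cov / Var(R_m) = 0.03273 / 0.04163 = 0.7862
E(R_Wren) = R_f + β × MRP = 4.2054% + 0.7862 × 7.7277% = 10.28%

10.28%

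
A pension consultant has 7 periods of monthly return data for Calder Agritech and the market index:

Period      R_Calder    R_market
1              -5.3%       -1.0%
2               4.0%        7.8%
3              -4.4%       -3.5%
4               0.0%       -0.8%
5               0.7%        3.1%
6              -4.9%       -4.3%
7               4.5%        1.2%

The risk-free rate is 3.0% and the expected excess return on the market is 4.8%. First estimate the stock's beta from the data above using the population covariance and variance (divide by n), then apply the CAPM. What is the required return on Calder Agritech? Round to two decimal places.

Mean R_i = (-5.3 + 4.0 − 4.4 + 0.0 + 0.7 − 4.9 + 4.5) / 7 = -0.7714%
Mean R_m = (-1.0 + 7.8 − 3.5 − 0.8 + 3.1 − 4.3 + 1.2) / 7 = 0.3571%
Σ(R_i − R̄_i)(R_m − R̄_m) = 82.4686  ⇒  Cov = 82.4686 / 7 = 11.7812
Σ(R_m − R̄_m)² = 103.3771  ⇒  Var(R_m) = 103.3771 / 7 = 14.7682
β = Cov / Var(R_m) = 11.7812 / 14.7682 = 0.7977
E(R) = R_f + β × MRP = 3.0% + 0.7977 × 4.8% = 6.83%

6.83%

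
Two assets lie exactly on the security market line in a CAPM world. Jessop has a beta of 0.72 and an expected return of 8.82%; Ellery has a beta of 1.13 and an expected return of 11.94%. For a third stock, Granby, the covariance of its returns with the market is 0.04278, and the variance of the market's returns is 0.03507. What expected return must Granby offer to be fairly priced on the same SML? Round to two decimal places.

12.62%

MRP = (11.94% − 8.82%) / (1.13 − 0.72) = 7.6098%
R_f = 8.82% − 0.72 × 7.6098% = 3.3409%
β_Granby = Cov / Var(R_m) = 0.04278 / 0.03507 = 1.2198
E(R_Granby) = R_f + β × MRP = 3.3409% + 1.2198 × 7.6098% = 12.62%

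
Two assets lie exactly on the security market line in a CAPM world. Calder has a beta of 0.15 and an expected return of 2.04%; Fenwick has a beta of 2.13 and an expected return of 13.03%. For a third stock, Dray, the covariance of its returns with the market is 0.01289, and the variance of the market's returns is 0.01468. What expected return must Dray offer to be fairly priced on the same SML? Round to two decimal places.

MRP = (13.03% − 2.04%) / (2.13 − 0.15) = 5.5505%
R_f = 2.04% − 0.15 × 5.5505% = 1.2074%
β_Dray = Cov / Var(R_m) = 0.01289 / 0.01468 = 0.8781
E(R_Dray) = R_f + β × MRP = 1.2074% + 0.8781 × 5.5505% = 6.08%

6.08%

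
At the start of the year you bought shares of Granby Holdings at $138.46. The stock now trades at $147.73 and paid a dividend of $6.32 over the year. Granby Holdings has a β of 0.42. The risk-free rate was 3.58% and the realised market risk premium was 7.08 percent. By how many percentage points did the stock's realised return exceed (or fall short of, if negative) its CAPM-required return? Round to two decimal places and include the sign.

+4.71%

Realised HPR = (P1 + D1 − P0) / P0 = (147.73 + 6.32 − 138.46) / 138.46 = 15.59 / 138.46 = 11.2596%
CAPM required = R_f + β·MRP = 3.58% + 0.42 × 7.08% = 6.5536%
α = realised − required = 11.2596% − 6.5536% = +4.71%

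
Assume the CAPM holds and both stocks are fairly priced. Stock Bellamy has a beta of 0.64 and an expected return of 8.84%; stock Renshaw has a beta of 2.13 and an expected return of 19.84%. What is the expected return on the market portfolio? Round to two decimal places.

Both satisfy E(R) = R_f + β·MRP, so the slope of the SML is
MRP = (19.84% − 8.84%) / (2.13 − 0.64) = 11.00% / 1.49 = 7.3826%
R_f = E(R_Bellamy) − β_Bellamy·MRP = 8.84% − 0.64 × 7.3826% = 4.1151%
E(R_m) = R_f + MRP = 4.1151% + 7.3826% = 11.50%

11.50%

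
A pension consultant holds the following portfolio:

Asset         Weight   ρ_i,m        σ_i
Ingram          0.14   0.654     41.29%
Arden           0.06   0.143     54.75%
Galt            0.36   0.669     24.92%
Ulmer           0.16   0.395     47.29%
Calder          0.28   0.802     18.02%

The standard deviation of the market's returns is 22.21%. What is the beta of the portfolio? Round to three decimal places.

0.778

β_Ingram = 0.654 × 41.29% / 22.21% = 1.2158
β_Arden = 0.143 × 54.75% / 22.21% = 0.3525
β_Galt = 0.669 × 24.92% / 22.21% = 0.7506
β_Ulmer = 0.395 × 47.29% / 22.21% = 0.8410
β_Calder = 0.802 × 18.02% / 22.21% = 0.6507
β_P = Σ w_i β_i = 0.14×1.2158 + 0.06×0.3525 + 0.36×0.7506 + 0.16×0.8410 + 0.28×0.6507 = 0.7783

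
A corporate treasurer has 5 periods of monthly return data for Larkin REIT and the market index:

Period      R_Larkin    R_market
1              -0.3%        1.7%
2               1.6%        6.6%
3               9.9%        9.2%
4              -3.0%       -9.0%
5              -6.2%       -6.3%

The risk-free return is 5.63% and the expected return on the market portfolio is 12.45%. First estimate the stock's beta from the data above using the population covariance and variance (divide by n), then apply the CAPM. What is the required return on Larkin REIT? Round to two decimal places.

10.15%

Mean R_i = (-0.3 + 1.6 + 9.9 − 3.0 − 6.2) / 5 = 0.4000%
Mean R_m = (1.7 + 6.6 + 9.2 − 9.0 − 6.3) / 5 = 0.4400%
Σ(R_i − R̄_i)(R_m − R̄_m) = 166.3100  ⇒  Cov = 166.3100 / 5 = 33.2620
Σ(R_m − R̄_m)² = 250.8120  ⇒  Var(R_m) = 250.8120 / 5 = 50.1624
β = Cov / Var(R_m) = 33.2620 / 50.1624 = 0.6631
MRP = 12.45% − 5.63% = 6.82%
E(R) = R_f + β × MRP = 5.63% + 0.6631 × 6.82% = 10.15%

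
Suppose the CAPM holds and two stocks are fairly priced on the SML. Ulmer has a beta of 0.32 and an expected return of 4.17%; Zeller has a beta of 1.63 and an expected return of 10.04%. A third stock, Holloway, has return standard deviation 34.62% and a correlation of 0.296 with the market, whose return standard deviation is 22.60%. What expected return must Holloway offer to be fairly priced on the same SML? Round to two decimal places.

4.77%

MRP = (10.04% − 4.17%) / (1.63 − 0.32) = 4.4809%
R_f = 4.17% − 0.32 × 4.4809% = 2.7361%
β_Holloway = ρ·σ_i/σ_m = 0.296 × 34.62 / 22.60 = 0.4534
E(R_Holloway) = R_f + β × MRP = 2.7361% + 0.4534 × 4.4809% = 4.77%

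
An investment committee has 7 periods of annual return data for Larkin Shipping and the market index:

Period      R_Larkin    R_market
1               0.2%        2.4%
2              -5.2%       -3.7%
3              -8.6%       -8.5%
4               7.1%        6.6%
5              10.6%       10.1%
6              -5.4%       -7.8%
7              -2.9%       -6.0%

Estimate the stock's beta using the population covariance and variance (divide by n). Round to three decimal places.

Mean R_i = (0.2 − 5.2 − 8.6 + 7.1 + 10.6 − 5.4 − 2.9) / 7 = -0.6000%
Mean R_m = (2.4 − 3.7 − 8.5 + 6.6 + 10.1 − 7.8 − 6.0) / 7 = -0.9857%
Σ(R_i − R̄_i)(R_m − R̄_m) = 302.1200  ⇒  Cov = 302.1200 / 7 = 43.1600
Σ(R_m − R̄_m)² = 327.3086  ⇒  Var(R_m) = 327.3086 / 7 = 46.7584
β = Cov / Var(R_m) = 43.1600 / 46.7584 = 0.9230

0.923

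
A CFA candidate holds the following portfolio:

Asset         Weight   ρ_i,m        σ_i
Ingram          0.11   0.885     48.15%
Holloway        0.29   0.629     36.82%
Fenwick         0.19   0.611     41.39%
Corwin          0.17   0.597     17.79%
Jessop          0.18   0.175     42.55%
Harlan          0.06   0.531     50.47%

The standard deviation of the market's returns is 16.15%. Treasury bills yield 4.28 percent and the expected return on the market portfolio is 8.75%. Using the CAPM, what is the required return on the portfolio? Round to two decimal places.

10.08%

β_Ingram = 0.885 × 48.15% / 16.15% = 2.6386
β_Holloway = 0.629 × 36.82% / 16.15% = 1.4340
β_Fenwick = 0.611 × 41.39% / 16.15% = 1.5659
β_Corwin = 0.597 × 17.79% / 16.15% = 0.6576
β_Jessop = 0.175 × 42.55% / 16.15% = 0.4611
β_Harlan = 0.531 × 50.47% / 16.15% = 1.6594
β_P = Σ w_i β_i = 0.11×2.6386 + 0.29×1.4340 + 0.19×1.5659 + 0.17×0.6576 + 0.18×0.4611 + 0.06×1.6594 = 1.2980
MRP = 8.75% − 4.28% = 4.47%
E(R_P) = R_f + β_P × MRP = 4.28% + 1.2980 × 4.47% = 10.08%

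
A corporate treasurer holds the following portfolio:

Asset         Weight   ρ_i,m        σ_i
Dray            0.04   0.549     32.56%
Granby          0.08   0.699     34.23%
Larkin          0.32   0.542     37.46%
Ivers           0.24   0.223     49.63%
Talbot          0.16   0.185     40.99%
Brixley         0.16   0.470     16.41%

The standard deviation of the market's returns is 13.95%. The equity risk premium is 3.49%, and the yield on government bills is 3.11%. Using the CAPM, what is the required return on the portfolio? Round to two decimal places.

6.67%

β_Dray = 0.549 × 32.56% / 13.95% = 1.2814
β_Granby = 0.699 × 34.23% / 13.95% = 1.7152
β_Larkin = 0.542 × 37.46% / 13.95% = 1.4554
β_Ivers = 0.223 × 49.63% / 13.95% = 0.7934
β_Talbot = 0.185 × 40.99% / 13.95% = 0.5436
β_Brixley = 0.470 × 16.41% / 13.95% = 0.5529
β_P = Σ w_i β_i = 0.04×1.2814 + 0.08×1.7152 + 0.32×1.4554 + 0.24×0.7934 + 0.16×0.5436 + 0.16×0.5529 = 1.0201
E(R_P) = R_f + β_P × MRP = 3.11% + 1.0201 × 3.49% = 6.67%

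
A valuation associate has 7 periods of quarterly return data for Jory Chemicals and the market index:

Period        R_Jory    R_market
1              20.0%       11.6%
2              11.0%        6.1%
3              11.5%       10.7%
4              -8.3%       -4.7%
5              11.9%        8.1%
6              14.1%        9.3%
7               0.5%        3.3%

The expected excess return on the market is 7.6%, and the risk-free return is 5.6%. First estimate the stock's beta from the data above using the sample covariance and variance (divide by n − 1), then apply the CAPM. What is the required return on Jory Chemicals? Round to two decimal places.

Mean R_i = (20.0 + 11.0 + 11.5 − 8.3 + 11.9 + 14.1 + 0.5) / 7 = 8.6714%
Mean R_m = (11.6 + 6.1 + 10.7 − 4.7 + 8.1 + 9.3 + 3.3) / 7 = 6.3429%
Σ(R_i − R̄_i)(R_m − R̄_m) = 305.3186  ⇒  Cov = 305.3186 / 6 = 50.8864
Σ(R_m − R̄_m)² = 189.7171  ⇒  Var(R_m) = 189.7171 / 6 = 31.6195
β = Cov / Var(R_m) = 50.8864 / 31.6195 = 1.6093
E(R) = R_f + β × MRP = 5.6% + 1.6093 × 7.6% = 17.83%

17.83%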